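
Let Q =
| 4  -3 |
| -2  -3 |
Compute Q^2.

[[22, -3], [-2, 15]]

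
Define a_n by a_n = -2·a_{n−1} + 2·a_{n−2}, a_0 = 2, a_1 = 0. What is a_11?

-26752

With companion matrix B = [[-2, 2], [1, 0]], [a_n, a_{n−1}]ᵀ = B·[a_{n−1}, a_{n−2}]ᵀ, so [a_11, a_10]ᵀ = B¹⁰·[a_1, a_0]ᵀ.
B¹⁰ = [[18272, -13376], [-6688, 4896]], giving [a_11, a_10]ᵀ = [[-26752], [9792]].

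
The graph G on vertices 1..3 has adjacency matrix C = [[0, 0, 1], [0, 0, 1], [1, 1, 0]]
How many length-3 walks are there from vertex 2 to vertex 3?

2

The number of length-3 walks from vertex 2 to vertex 3 is entry (2,3) of C³, where C is the adjacency matrix.
C² = [[1, 1, 0], [1, 1, 0], [0, 0, 2]]
C³ = [[0, 0, 2], [0, 0, 2], [2, 2, 0]]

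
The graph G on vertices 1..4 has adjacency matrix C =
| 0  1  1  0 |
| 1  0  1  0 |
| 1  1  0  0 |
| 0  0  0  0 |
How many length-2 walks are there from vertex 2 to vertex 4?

The number of length-2 walks from vertex 2 to vertex 4 is entry (2,4) of C², where C is the adjacency matrix.
C² = [[2, 1, 1, 0], [1, 2, 1, 0], [1, 1, 2, 0], [0, 0, 0, 0]]

0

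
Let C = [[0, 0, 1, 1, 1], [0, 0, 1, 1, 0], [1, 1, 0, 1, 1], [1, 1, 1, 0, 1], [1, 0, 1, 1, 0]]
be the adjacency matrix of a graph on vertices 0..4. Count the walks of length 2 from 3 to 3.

4

The number of length-2 walks from vertex 3 to vertex 3 is entry (3,3) of C^2, where C is the adjacency matrix.
C^2 = [[3, 2, 2, 2, 2], [2, 2, 1, 1, 2], [2, 1, 4, 3, 2], [2, 1, 3, 4, 2], [2, 2, 2, 2, 3]]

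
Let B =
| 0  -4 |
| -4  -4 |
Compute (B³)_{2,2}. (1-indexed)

-192

B² = [[16, 16], [16, 32]]
B³ = [[-64, -128], [-128, -192]]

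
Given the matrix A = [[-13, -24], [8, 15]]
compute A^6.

[[-2183, -4368], [1456, 2913]]

tr A = 2 and det A = -3, so the characteristic polynomial is λ² − (2)λ + (-3) with roots 3 and -1.
Eigenvectors give P = [[3, -2], [-2, 1]] with P⁻¹ = [[-1, -2], [-2, -3]], and A = P·diag(3, -1)·P⁻¹.
Then A^6 = P·diag(729, 1)·P⁻¹ = [[2187, -2], [-1458, 1]] · [[-1, -2], [-2, -3]] = [[-2183, -4368], [1456, 2913]].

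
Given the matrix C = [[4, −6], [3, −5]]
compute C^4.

[[−14, 30], [−15, 31]]

tr C = −1 and det C = −2, so the characteristic polynomial is λ² − (−1)λ + (−2) with roots −2 and 1.
Eigenvectors give P = [[1, 2], [1, 1]] with P⁻¹ = [[−1, 2], [1, −1]], and C = P·diag(−2, 1)·P⁻¹.
Then C^4 = P·diag(16, 1)·P⁻¹ = [[16, 2], [16, 1]] · [[−1, 2], [1, −1]] = [[−14, 30], [−15, 31]].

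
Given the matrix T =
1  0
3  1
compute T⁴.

[[1, 0], [12, 1]]

T = I + N where N = [[0, 0], [3, 0]] is strictly lower-triangular, so N² = 0.
(I + N)⁴ = I + 4·N = [[1, 0], [12, 1]].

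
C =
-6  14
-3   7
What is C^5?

C² = C (a projection; rank 1, trace 1), so C^5 = C.

[[-6, 14], [-3, 7]]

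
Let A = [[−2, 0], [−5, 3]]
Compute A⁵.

[[−32, 0], [−275, 243]]

tr A = 1 and det A = −6, so the characteristic polynomial is λ² − (1)λ + (−6) with roots 3 and −2.
Eigenvectors give P = [[0, 1], [−1, 1]] with P⁻¹ = [[1, −1], [1, 0]], and A = P·diag(3, −2)·P⁻¹.
Then A⁵ = P·diag(243, −32)·P⁻¹ = [[0, −32], [−243, −32]] · [[1, −1], [1, 0]] = [[−32, 0], [−275, 243]].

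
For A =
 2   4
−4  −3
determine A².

[[−12, −4], [4, −7]]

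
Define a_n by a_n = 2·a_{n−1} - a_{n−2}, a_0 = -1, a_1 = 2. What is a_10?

With companion matrix B = [[2, -1], [1, 0]], [a_n, a_{n−1}]ᵀ = B·[a_{n−1}, a_{n−2}]ᵀ, so [a_10, a_9]ᵀ = B⁹·[a_1, a_0]ᵀ.
B⁹ = [[10, -9], [9, -8]], giving [a_10, a_9]ᵀ = [[29], [26]].

29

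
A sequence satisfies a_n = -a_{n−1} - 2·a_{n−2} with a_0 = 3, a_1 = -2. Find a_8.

With companion matrix C = [[-1, -2], [1, 0]], [a_n, a_{n−1}]ᵀ = C·[a_{n−1}, a_{n−2}]ᵀ, so [a_8, a_7]ᵀ = C⁷·[a_1, a_0]ᵀ.
C⁷ = [[3, -14], [7, 10]], giving [a_8, a_7]ᵀ = [[-48], [16]].

-48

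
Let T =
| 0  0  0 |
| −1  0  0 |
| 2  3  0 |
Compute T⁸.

[[0, 0, 0], [0, 0, 0], [0, 0, 0]]

T is strictly triangular, hence nilpotent: T³ = 0, so T⁸ = 0.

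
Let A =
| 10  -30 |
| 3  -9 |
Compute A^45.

A² = A (a projection; rank 1, trace 1), so A^45 = A.

[[10, -30], [3, -9]]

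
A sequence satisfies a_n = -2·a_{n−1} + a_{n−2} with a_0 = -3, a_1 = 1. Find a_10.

With companion matrix C = [[-2, 1], [1, 0]], [a_n, a_{n−1}]ᵀ = C·[a_{n−1}, a_{n−2}]ᵀ, so [a_10, a_9]ᵀ = C^9·[a_1, a_0]ᵀ.
C^9 = [[-2378, 985], [985, -408]], giving [a_10, a_9]ᵀ = [[-5333], [2209]].

-5333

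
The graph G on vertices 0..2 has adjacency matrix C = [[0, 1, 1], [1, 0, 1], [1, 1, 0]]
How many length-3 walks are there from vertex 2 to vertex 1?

The number of length-3 walks from vertex 2 to vertex 1 is entry (2,1) of C^3, where C is the adjacency matrix.
C^2 = [[2, 1, 1], [1, 2, 1], [1, 1, 2]]
C^3 = [[2, 3, 3], [3, 2, 3], [3, 3, 2]]

3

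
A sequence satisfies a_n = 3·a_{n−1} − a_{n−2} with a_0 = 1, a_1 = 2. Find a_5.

89

With companion matrix A = [[3, −1], [1, 0]], [a_n, a_{n−1}]ᵀ = A·[a_{n−1}, a_{n−2}]ᵀ, so [a_5, a_4]ᵀ = A^4·[a_1, a_0]ᵀ.
A^4 = [[55, −21], [21, −8]], giving [a_5, a_4]ᵀ = [[89], [34]].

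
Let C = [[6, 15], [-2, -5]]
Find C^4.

[[6, 15], [-2, -5]]

C² = C (a projection; rank 1, trace 1), so C^4 = C.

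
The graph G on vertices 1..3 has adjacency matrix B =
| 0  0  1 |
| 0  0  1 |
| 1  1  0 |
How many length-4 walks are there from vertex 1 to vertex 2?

The number of length-4 walks from vertex 1 to vertex 2 is entry (1,2) of B⁴, where B is the adjacency matrix.
B² = [[1, 1, 0], [1, 1, 0], [0, 0, 2]]
B³ = [[0, 0, 2], [0, 0, 2], [2, 2, 0]]
B⁴ = [[2, 2, 0], [2, 2, 0], [0, 0, 4]]

2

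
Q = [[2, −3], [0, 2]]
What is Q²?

[[4, −12], [0, 4]]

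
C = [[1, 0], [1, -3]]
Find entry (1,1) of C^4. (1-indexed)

1

C^2 = [[1, 0], [-2, 9]]
C^3 = [[1, 0], [7, -27]]
C^4 = [[1, 0], [-20, 81]]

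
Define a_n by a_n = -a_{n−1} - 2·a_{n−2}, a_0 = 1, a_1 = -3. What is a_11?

-91

With companion matrix M = [[-1, -2], [1, 0]], [a_n, a_{n−1}]ᵀ = M·[a_{n−1}, a_{n−2}]ᵀ, so [a_11, a_10]ᵀ = M¹⁰·[a_1, a_0]ᵀ.
M¹⁰ = [[23, -22], [11, 34]], giving [a_11, a_10]ᵀ = [[-91], [1]].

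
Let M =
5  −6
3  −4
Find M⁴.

[[31, −30], [15, −14]]

tr M = 1 and det M = −2, so the characteristic polynomial is λ² − (1)λ + (−2) with roots −1 and 2.
Eigenvectors give P = [[−1, 2], [−1, 1]] with P⁻¹ = [[1, −2], [1, −1]], and M = P·diag(−1, 2)·P⁻¹.
Then M⁴ = P·diag(1, 16)·P⁻¹ = [[−1, 32], [−1, 16]] · [[1, −2], [1, −1]] = [[31, −30], [15, −14]].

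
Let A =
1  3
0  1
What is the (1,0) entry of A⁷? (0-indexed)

0

A = I + N where N = [[0, 3], [0, 0]] is strictly upper-triangular, so N² = 0.
(I + N)⁷ = I + 7·N = [[1, 21], [0, 1]].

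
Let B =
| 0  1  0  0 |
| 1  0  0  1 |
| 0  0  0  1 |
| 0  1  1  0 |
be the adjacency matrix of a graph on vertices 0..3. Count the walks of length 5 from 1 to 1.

The number of length-5 walks from vertex 1 to vertex 1 is entry (1,1) of B⁵, where B is the adjacency matrix.
B² = [[1, 0, 0, 1], [0, 2, 1, 0], [0, 1, 1, 0], [1, 0, 0, 2]]
B³ = [[0, 2, 1, 0], [2, 0, 0, 3], [1, 0, 0, 2], [0, 3, 2, 0]]
B⁴ = [[2, 0, 0, 3], [0, 5, 3, 0], [0, 3, 2, 0], [3, 0, 0, 5]]
B⁵ = [[0, 5, 3, 0], [5, 0, 0, 8], [3, 0, 0, 5], [0, 8, 5, 0]]

0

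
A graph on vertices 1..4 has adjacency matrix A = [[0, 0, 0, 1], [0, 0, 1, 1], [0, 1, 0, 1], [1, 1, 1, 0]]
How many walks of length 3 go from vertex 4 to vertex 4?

2

The number of length-3 walks from vertex 4 to vertex 4 is entry (4,4) of A³, where A is the adjacency matrix.
A² = [[1, 1, 1, 0], [1, 2, 1, 1], [1, 1, 2, 1], [0, 1, 1, 3]]
A³ = [[0, 1, 1, 3], [1, 2, 3, 4], [1, 3, 2, 4], [3, 4, 4, 2]]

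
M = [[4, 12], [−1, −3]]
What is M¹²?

[[4, 12], [−1, −3]]

M² = M (a projection; rank 1, trace 1), so M¹² = M.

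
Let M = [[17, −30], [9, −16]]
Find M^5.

tr M = 1 and det M = −2, so the characteristic polynomial is λ² − (1)λ + (−2) with roots −1 and 2.
Eigenvectors give P = [[−5, 2], [−3, 1]] with P⁻¹ = [[1, −2], [3, −5]], and M = P·diag(−1, 2)·P⁻¹.
Then M^5 = P·diag(−1, 32)·P⁻¹ = [[5, 64], [3, 32]] · [[1, −2], [3, −5]] = [[197, −330], [99, −166]].

[[197, −330], [99, −166]]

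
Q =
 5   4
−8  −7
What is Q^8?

[[−6559, −6560], [13120, 13121]]

tr Q = −2 and det Q = −3, so the characteristic polynomial is λ² − (−2)λ + (−3) with roots −3 and 1.
Eigenvectors give P = [[1, 1], [−2, −1]] with P⁻¹ = [[−1, −1], [2, 1]], and Q = P·diag(−3, 1)·P⁻¹.
Then Q^8 = P·diag(6561, 1)·P⁻¹ = [[6561, 1], [−13122, −1]] · [[−1, −1], [2, 1]] = [[−6559, −6560], [13120, 13121]].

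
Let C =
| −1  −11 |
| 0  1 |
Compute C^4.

C² = I (check: tr C = 0 and det C = −1), so C^4 = I since 4 is even.

[[1, 0], [0, 1]]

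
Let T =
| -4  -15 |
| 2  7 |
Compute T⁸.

tr T = 3 and det T = 2, so the characteristic polynomial is λ² − (3)λ + (2) with roots 1 and 2.
Eigenvectors give P = [[3, -5], [-1, 2]] with P⁻¹ = [[2, 5], [1, 3]], and T = P·diag(1, 2)·P⁻¹.
Then T⁸ = P·diag(1, 256)·P⁻¹ = [[3, -1280], [-1, 512]] · [[2, 5], [1, 3]] = [[-1274, -3825], [510, 1531]].

[[-1274, -3825], [510, 1531]]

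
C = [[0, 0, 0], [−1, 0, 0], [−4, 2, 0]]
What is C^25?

C is strictly triangular, hence nilpotent: C^3 = 0, so C^25 = 0.

[[0, 0, 0], [0, 0, 0], [0, 0, 0]]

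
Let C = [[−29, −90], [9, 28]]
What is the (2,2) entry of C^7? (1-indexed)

1162

tr C = −1 and det C = −2, so the characteristic polynomial is λ² − (−1)λ + (−2) with roots 1 and −2.
Eigenvectors give P = [[−3, −10], [1, 3]] with P⁻¹ = [[3, 10], [−1, −3]], and C = P·diag(1, −2)·P⁻¹.
Then C^7 = P·diag(1, −128)·P⁻¹ = [[−3, 1280], [1, −384]] · [[3, 10], [−1, −3]] = [[−1289, −3870], [387, 1162]].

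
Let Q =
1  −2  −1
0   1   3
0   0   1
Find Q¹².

Q = I + N where N = [[0, −2, −1], [0, 0, 3], [0, 0, 0]] is strictly upper-triangular, so N³ = 0.
(I + N)¹² = I + 12·N + 66·N² = [[1, −24, −408], [0, 1, 36], [0, 0, 1]].

[[1, −24, −408], [0, 1, 36], [0, 0, 1]]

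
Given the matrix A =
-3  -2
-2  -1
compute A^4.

[[233, 144], [144, 89]]

A^2 = [[13, 8], [8, 5]]
A^3 = [[-55, -34], [-34, -21]]
A^4 = [[233, 144], [144, 89]]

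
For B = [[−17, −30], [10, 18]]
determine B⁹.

tr B = 1 and det B = −6, so the characteristic polynomial is λ² − (1)λ + (−6) with roots −2 and 3.
Eigenvectors give P = [[−2, −3], [1, 2]] with P⁻¹ = [[−2, −3], [1, 2]], and B = P·diag(−2, 3)·P⁻¹.
Then B⁹ = P·diag(−512, 19683)·P⁻¹ = [[1024, −59049], [−512, 39366]] · [[−2, −3], [1, 2]] = [[−61097, −121170], [40390, 80268]].

[[−61097, −121170], [40390, 80268]]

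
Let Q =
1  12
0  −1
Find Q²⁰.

Q² = I (check: tr Q = 0 and det Q = −1), so Q²⁰ = I since 20 is even.

[[1, 0], [0, 1]]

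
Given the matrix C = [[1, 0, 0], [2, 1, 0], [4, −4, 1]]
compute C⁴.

[[1, 0, 0], [8, 1, 0], [−32, −16, 1]]

C = I + N where N = [[0, 0, 0], [2, 0, 0], [4, −4, 0]] is strictly lower-triangular, so N³ = 0.
(I + N)⁴ = I + 4·N + 6·N² = [[1, 0, 0], [8, 1, 0], [−32, −16, 1]].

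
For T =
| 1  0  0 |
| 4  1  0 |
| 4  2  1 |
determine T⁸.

T = I + N where N = [[0, 0, 0], [4, 0, 0], [4, 2, 0]] is strictly lower-triangular, so N³ = 0.
(I + N)⁸ = I + 8·N + 28·N² = [[1, 0, 0], [32, 1, 0], [256, 16, 1]].

[[1, 0, 0], [32, 1, 0], [256, 16, 1]]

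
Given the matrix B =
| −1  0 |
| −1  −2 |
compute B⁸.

tr B = −3 and det B = 2, so the characteristic polynomial is λ² − (−3)λ + (2) with roots −1 and −2.
Eigenvectors give P = [[1, 0], [−1, 1]] with P⁻¹ = [[1, 0], [1, 1]], and B = P·diag(−1, −2)·P⁻¹.
Then B⁸ = P·diag(1, 256)·P⁻¹ = [[1, 0], [−1, 256]] · [[1, 0], [1, 1]] = [[1, 0], [255, 256]].

[[1, 0], [255, 256]]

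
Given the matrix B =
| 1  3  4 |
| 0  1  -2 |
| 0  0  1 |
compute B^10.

[[1, 30, -230], [0, 1, -20], [0, 0, 1]]

B = I + N where N = [[0, 3, 4], [0, 0, -2], [0, 0, 0]] is strictly upper-triangular, so N^3 = 0.
(I + N)^10 = I + 10·N + 45·N^2 = [[1, 30, -230], [0, 1, -20], [0, 0, 1]].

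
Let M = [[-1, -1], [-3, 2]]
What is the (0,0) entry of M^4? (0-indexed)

M^2 = [[4, -1], [-3, 7]]
M^3 = [[-1, -6], [-18, 17]]
M^4 = [[19, -11], [-33, 52]]

19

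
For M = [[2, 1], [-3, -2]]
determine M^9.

M² = I (check: tr M = 0 and det M = -1), so M^9 = M since 9 is odd.

[[2, 1], [-3, -2]]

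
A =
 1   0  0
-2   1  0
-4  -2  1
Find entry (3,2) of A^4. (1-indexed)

-8

A = I + N where N = [[0, 0, 0], [-2, 0, 0], [-4, -2, 0]] is strictly lower-triangular, so N^3 = 0.
(I + N)^4 = I + 4·N + 6·N^2 = [[1, 0, 0], [-8, 1, 0], [8, -8, 1]].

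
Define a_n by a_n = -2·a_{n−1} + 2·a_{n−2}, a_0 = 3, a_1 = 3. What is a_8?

-720

With companion matrix T = [[-2, 2], [1, 0]], [a_n, a_{n−1}]ᵀ = T·[a_{n−1}, a_{n−2}]ᵀ, so [a_8, a_7]ᵀ = T^7·[a_1, a_0]ᵀ.
T^7 = [[-896, 656], [328, -240]], giving [a_8, a_7]ᵀ = [[-720], [264]].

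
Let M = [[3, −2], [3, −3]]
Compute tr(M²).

6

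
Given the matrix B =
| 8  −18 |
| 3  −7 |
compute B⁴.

tr B = 1 and det B = −2, so the characteristic polynomial is λ² − (1)λ + (−2) with roots 2 and −1.
Eigenvectors give P = [[3, −2], [1, −1]] with P⁻¹ = [[1, −2], [1, −3]], and B = P·diag(2, −1)·P⁻¹.
Then B⁴ = P·diag(16, 1)·P⁻¹ = [[48, −2], [16, −1]] · [[1, −2], [1, −3]] = [[46, −90], [15, −29]].

[[46, −90], [15, −29]]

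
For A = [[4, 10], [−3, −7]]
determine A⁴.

tr A = −3 and det A = 2, so the characteristic polynomial is λ² − (−3)λ + (2) with roots −2 and −1.
Eigenvectors give P = [[−5, −2], [3, 1]] with P⁻¹ = [[1, 2], [−3, −5]], and A = P·diag(−2, −1)·P⁻¹.
Then A⁴ = P·diag(16, 1)·P⁻¹ = [[−80, −2], [48, 1]] · [[1, 2], [−3, −5]] = [[−74, −150], [45, 91]].

[[−74, −150], [45, 91]]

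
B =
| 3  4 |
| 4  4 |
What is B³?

[[187, 212], [212, 240]]

B² = [[25, 28], [28, 32]]
B³ = [[187, 212], [212, 240]]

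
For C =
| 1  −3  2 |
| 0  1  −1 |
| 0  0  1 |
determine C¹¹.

C = I + N where N = [[0, −3, 2], [0, 0, −1], [0, 0, 0]] is strictly upper-triangular, so N³ = 0.
(I + N)¹¹ = I + 11·N + 55·N² = [[1, −33, 187], [0, 1, −11], [0, 0, 1]].

[[1, −33, 187], [0, 1, −11], [0, 0, 1]]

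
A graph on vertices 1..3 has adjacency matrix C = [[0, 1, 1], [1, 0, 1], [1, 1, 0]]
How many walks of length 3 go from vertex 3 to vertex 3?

2

The number of length-3 walks from vertex 3 to vertex 3 is entry (3,3) of C^3, where C is the adjacency matrix.
C^2 = [[2, 1, 1], [1, 2, 1], [1, 1, 2]]
C^3 = [[2, 3, 3], [3, 2, 3], [3, 3, 2]]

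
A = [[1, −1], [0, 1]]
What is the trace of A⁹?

A = I + N where N = [[0, −1], [0, 0]] is strictly upper-triangular, so N² = 0.
(I + N)⁹ = I + 9·N = [[1, −9], [0, 1]].

2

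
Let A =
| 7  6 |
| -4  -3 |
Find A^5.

[[727, 726], [-484, -483]]

tr A = 4 and det A = 3, so the characteristic polynomial is λ² − (4)λ + (3) with roots 3 and 1.
Eigenvectors give P = [[3, -1], [-2, 1]] with P⁻¹ = [[1, 1], [2, 3]], and A = P·diag(3, 1)·P⁻¹.
Then A^5 = P·diag(243, 1)·P⁻¹ = [[729, -1], [-486, 1]] · [[1, 1], [2, 3]] = [[727, 726], [-484, -483]].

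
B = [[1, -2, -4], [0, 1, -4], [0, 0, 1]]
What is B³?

[[1, -6, 12], [0, 1, -12], [0, 0, 1]]

B = I + N where N = [[0, -2, -4], [0, 0, -4], [0, 0, 0]] is strictly upper-triangular, so N³ = 0.
(I + N)³ = I + 3·N + 3·N² = [[1, -6, 12], [0, 1, -12], [0, 0, 1]].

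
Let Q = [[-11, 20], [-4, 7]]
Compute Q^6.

[[3641, -7280], [1456, -2911]]

tr Q = -4 and det Q = 3, so the characteristic polynomial is λ² − (-4)λ + (3) with roots -1 and -3.
Eigenvectors give P = [[2, 5], [1, 2]] with P⁻¹ = [[-2, 5], [1, -2]], and Q = P·diag(-1, -3)·P⁻¹.
Then Q^6 = P·diag(1, 729)·P⁻¹ = [[2, 3645], [1, 1458]] · [[-2, 5], [1, -2]] = [[3641, -7280], [1456, -2911]].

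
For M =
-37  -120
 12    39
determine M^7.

tr M = 2 and det M = -3, so the characteristic polynomial is λ² − (2)λ + (-3) with roots 3 and -1.
Eigenvectors give P = [[-3, 10], [1, -3]] with P⁻¹ = [[3, 10], [1, 3]], and M = P·diag(3, -1)·P⁻¹.
Then M^7 = P·diag(2187, -1)·P⁻¹ = [[-6561, -10], [2187, 3]] · [[3, 10], [1, 3]] = [[-19693, -65640], [6564, 21879]].

[[-19693, -65640], [6564, 21879]]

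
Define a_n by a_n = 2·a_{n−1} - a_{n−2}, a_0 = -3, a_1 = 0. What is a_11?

30

With companion matrix M = [[2, -1], [1, 0]], [a_n, a_{n−1}]ᵀ = M·[a_{n−1}, a_{n−2}]ᵀ, so [a_11, a_10]ᵀ = M^10·[a_1, a_0]ᵀ.
M^10 = [[11, -10], [10, -9]], giving [a_11, a_10]ᵀ = [[30], [27]].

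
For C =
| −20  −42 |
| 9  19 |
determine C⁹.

tr C = −1 and det C = −2, so the characteristic polynomial is λ² − (−1)λ + (−2) with roots −2 and 1.
Eigenvectors give P = [[7, −2], [−3, 1]] with P⁻¹ = [[1, 2], [3, 7]], and C = P·diag(−2, 1)·P⁻¹.
Then C⁹ = P·diag(−512, 1)·P⁻¹ = [[−3584, −2], [1536, 1]] · [[1, 2], [3, 7]] = [[−3590, −7182], [1539, 3079]].

[[−3590, −7182], [1539, 3079]]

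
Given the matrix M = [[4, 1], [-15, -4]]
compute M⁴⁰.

[[1, 0], [0, 1]]

M² = I (check: tr M = 0 and det M = -1), so M⁴⁰ = I since 40 is even.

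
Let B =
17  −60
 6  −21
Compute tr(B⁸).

6562

tr B = −4 and det B = 3, so the characteristic polynomial is λ² − (−4)λ + (3) with roots −1 and −3.
Eigenvectors give P = [[10, 3], [3, 1]] with P⁻¹ = [[1, −3], [−3, 10]], and B = P·diag(−1, −3)·P⁻¹.
Then B⁸ = P·diag(1, 6561)·P⁻¹ = [[10, 19683], [3, 6561]] · [[1, −3], [−3, 10]] = [[−59039, 196800], [−19680, 65601]].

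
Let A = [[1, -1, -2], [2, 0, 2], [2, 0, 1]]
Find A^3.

[[-19, 5, 2], [-2, -6, -18], [-6, -4, -15]]

A^2 = [[-5, -1, -6], [6, -2, -2], [4, -2, -3]]
A^3 = [[-19, 5, 2], [-2, -6, -18], [-6, -4, -15]]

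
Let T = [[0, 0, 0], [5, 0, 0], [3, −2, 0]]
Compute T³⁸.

T is strictly triangular, hence nilpotent: T³ = 0, so T³⁸ = 0.

[[0, 0, 0], [0, 0, 0], [0, 0, 0]]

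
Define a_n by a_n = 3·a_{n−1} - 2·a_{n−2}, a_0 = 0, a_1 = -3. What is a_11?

With companion matrix C = [[3, -2], [1, 0]], [a_n, a_{n−1}]ᵀ = C·[a_{n−1}, a_{n−2}]ᵀ, so [a_11, a_10]ᵀ = C^10·[a_1, a_0]ᵀ.
C^10 = [[2047, -2046], [1023, -1022]], giving [a_11, a_10]ᵀ = [[-6141], [-3069]].

-6141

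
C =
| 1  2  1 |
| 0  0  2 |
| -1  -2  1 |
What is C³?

C² = [[0, 0, 6], [-2, -4, 2], [-2, -4, -4]]
C³ = [[-6, -12, 6], [-4, -8, -8], [2, 4, -14]]

[[-6, -12, 6], [-4, -8, -8], [2, 4, -14]]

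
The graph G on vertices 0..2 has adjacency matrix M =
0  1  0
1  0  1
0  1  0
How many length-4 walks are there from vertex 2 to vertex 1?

0

The number of length-4 walks from vertex 2 to vertex 1 is entry (2,1) of M⁴, where M is the adjacency matrix.
M² = [[1, 0, 1], [0, 2, 0], [1, 0, 1]]
M³ = [[0, 2, 0], [2, 0, 2], [0, 2, 0]]
M⁴ = [[2, 0, 2], [0, 4, 0], [2, 0, 2]]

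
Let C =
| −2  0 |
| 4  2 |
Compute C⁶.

[[64, 0], [0, 64]]

tr C = 0 and det C = −4, so the characteristic polynomial is λ² − (0)λ + (−4) with roots −2 and 2.
Eigenvectors give P = [[−1, 0], [1, 1]] with P⁻¹ = [[−1, 0], [1, 1]], and C = P·diag(−2, 2)·P⁻¹.
Then C⁶ = P·diag(64, 64)·P⁻¹ = [[−64, 0], [64, 64]] · [[−1, 0], [1, 1]] = [[64, 0], [0, 64]].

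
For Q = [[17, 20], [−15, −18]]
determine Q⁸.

[[−18659, −25220], [18915, 25476]]

tr Q = −1 and det Q = −6, so the characteristic polynomial is λ² − (−1)λ + (−6) with roots 2 and −3.
Eigenvectors give P = [[−4, 1], [3, −1]] with P⁻¹ = [[−1, −1], [−3, −4]], and Q = P·diag(2, −3)·P⁻¹.
Then Q⁸ = P·diag(256, 6561)·P⁻¹ = [[−1024, 6561], [768, −6561]] · [[−1, −1], [−3, −4]] = [[−18659, −25220], [18915, 25476]].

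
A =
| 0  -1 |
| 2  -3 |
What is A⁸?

tr A = -3 and det A = 2, so the characteristic polynomial is λ² − (-3)λ + (2) with roots -2 and -1.
Eigenvectors give P = [[1, 1], [2, 1]] with P⁻¹ = [[-1, 1], [2, -1]], and A = P·diag(-2, -1)·P⁻¹.
Then A⁸ = P·diag(256, 1)·P⁻¹ = [[256, 1], [512, 1]] · [[-1, 1], [2, -1]] = [[-254, 255], [-510, 511]].

[[-254, 255], [-510, 511]]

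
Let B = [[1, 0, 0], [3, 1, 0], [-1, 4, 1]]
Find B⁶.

B = I + N where N = [[0, 0, 0], [3, 0, 0], [-1, 4, 0]] is strictly lower-triangular, so N³ = 0.
(I + N)⁶ = I + 6·N + 15·N² = [[1, 0, 0], [18, 1, 0], [174, 24, 1]].

[[1, 0, 0], [18, 1, 0], [174, 24, 1]]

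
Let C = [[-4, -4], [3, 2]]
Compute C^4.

[[-32, -32], [24, 16]]

C^2 = [[4, 8], [-6, -8]]
C^3 = [[8, 0], [0, 8]]
C^4 = [[-32, -32], [24, 16]]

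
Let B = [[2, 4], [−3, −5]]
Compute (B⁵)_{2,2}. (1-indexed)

tr B = −3 and det B = 2, so the characteristic polynomial is λ² − (−3)λ + (2) with roots −2 and −1.
Eigenvectors give P = [[−1, −4], [1, 3]] with P⁻¹ = [[3, 4], [−1, −1]], and B = P·diag(−2, −1)·P⁻¹.
Then B⁵ = P·diag(−32, −1)·P⁻¹ = [[32, 4], [−32, −3]] · [[3, 4], [−1, −1]] = [[92, 124], [−93, −125]].

−125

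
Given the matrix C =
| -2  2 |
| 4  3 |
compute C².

[[12, 2], [4, 17]]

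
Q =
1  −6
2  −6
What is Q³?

[[49, −114], [38, −84]]

tr Q = −5 and det Q = 6, so the characteristic polynomial is λ² − (−5)λ + (6) with roots −3 and −2.
Eigenvectors give P = [[3, 2], [2, 1]] with P⁻¹ = [[−1, 2], [2, −3]], and Q = P·diag(−3, −2)·P⁻¹.
Then Q³ = P·diag(−27, −8)·P⁻¹ = [[−81, −16], [−54, −8]] · [[−1, 2], [2, −3]] = [[49, −114], [38, −84]].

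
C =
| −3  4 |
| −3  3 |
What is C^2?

[[−3, 0], [0, −3]]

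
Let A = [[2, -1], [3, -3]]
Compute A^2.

[[1, 1], [-3, 6]]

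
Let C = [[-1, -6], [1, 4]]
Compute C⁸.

[[-509, -1530], [255, 766]]

tr C = 3 and det C = 2, so the characteristic polynomial is λ² − (3)λ + (2) with roots 1 and 2.
Eigenvectors give P = [[3, -2], [-1, 1]] with P⁻¹ = [[1, 2], [1, 3]], and C = P·diag(1, 2)·P⁻¹.
Then C⁸ = P·diag(1, 256)·P⁻¹ = [[3, -512], [-1, 256]] · [[1, 2], [1, 3]] = [[-509, -1530], [255, 766]].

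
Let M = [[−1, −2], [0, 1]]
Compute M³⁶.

M² = I (check: tr M = 0 and det M = −1), so M³⁶ = I since 36 is even.

[[1, 0], [0, 1]]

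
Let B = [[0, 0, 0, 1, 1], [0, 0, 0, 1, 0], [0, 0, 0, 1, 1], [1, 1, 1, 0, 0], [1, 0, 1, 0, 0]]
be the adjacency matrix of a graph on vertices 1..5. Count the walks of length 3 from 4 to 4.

0

The number of length-3 walks from vertex 4 to vertex 4 is entry (4,4) of B³, where B is the adjacency matrix.
B² = [[2, 1, 2, 0, 0], [1, 1, 1, 0, 0], [2, 1, 2, 0, 0], [0, 0, 0, 3, 2], [0, 0, 0, 2, 2]]
B³ = [[0, 0, 0, 5, 4], [0, 0, 0, 3, 2], [0, 0, 0, 5, 4], [5, 3, 5, 0, 0], [4, 2, 4, 0, 0]]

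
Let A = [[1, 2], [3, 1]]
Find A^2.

[[7, 4], [6, 7]]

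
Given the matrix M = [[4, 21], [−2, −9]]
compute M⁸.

[[−37574, −132405], [12610, 44391]]

tr M = −5 and det M = 6, so the characteristic polynomial is λ² − (−5)λ + (6) with roots −3 and −2.
Eigenvectors give P = [[−3, 7], [1, −2]] with P⁻¹ = [[2, 7], [1, 3]], and M = P·diag(−3, −2)·P⁻¹.
Then M⁸ = P·diag(6561, 256)·P⁻¹ = [[−19683, 1792], [6561, −512]] · [[2, 7], [1, 3]] = [[−37574, −132405], [12610, 44391]].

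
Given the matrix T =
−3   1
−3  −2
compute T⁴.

[[−39, −35], [105, −74]]

T² = [[6, −5], [15, 1]]
T³ = [[−3, 16], [−48, 13]]
T⁴ = [[−39, −35], [105, −74]]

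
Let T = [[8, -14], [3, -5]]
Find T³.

[[50, -98], [21, -41]]

tr T = 3 and det T = 2, so the characteristic polynomial is λ² − (3)λ + (2) with roots 2 and 1.
Eigenvectors give P = [[-7, 2], [-3, 1]] with P⁻¹ = [[-1, 2], [-3, 7]], and T = P·diag(2, 1)·P⁻¹.
Then T³ = P·diag(8, 1)·P⁻¹ = [[-56, 2], [-24, 1]] · [[-1, 2], [-3, 7]] = [[50, -98], [21, -41]].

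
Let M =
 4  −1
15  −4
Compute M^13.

M² = I (check: tr M = 0 and det M = −1), so M^13 = M since 13 is odd.

[[4, −1], [15, −4]]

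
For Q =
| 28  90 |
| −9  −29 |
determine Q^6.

tr Q = −1 and det Q = −2, so the characteristic polynomial is λ² − (−1)λ + (−2) with roots 1 and −2.
Eigenvectors give P = [[10, −3], [−3, 1]] with P⁻¹ = [[1, 3], [3, 10]], and Q = P·diag(1, −2)·P⁻¹.
Then Q^6 = P·diag(1, 64)·P⁻¹ = [[10, −192], [−3, 64]] · [[1, 3], [3, 10]] = [[−566, −1890], [189, 631]].

[[−566, −1890], [189, 631]]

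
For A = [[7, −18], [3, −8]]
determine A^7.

tr A = −1 and det A = −2, so the characteristic polynomial is λ² − (−1)λ + (−2) with roots 1 and −2.
Eigenvectors give P = [[−3, 2], [−1, 1]] with P⁻¹ = [[−1, 2], [−1, 3]], and A = P·diag(1, −2)·P⁻¹.
Then A^7 = P·diag(1, −128)·P⁻¹ = [[−3, −256], [−1, −128]] · [[−1, 2], [−1, 3]] = [[259, −774], [129, −386]].

[[259, −774], [129, −386]]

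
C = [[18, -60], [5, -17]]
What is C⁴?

[[276, -780], [65, -179]]

tr C = 1 and det C = -6, so the characteristic polynomial is λ² − (1)λ + (-6) with roots 3 and -2.
Eigenvectors give P = [[4, 3], [1, 1]] with P⁻¹ = [[1, -3], [-1, 4]], and C = P·diag(3, -2)·P⁻¹.
Then C⁴ = P·diag(81, 16)·P⁻¹ = [[324, 48], [81, 16]] · [[1, -3], [-1, 4]] = [[276, -780], [65, -179]].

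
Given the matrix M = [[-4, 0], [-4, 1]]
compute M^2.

[[16, 0], [12, 1]]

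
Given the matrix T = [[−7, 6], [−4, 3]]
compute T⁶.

tr T = −4 and det T = 3, so the characteristic polynomial is λ² − (−4)λ + (3) with roots −3 and −1.
Eigenvectors give P = [[−3, 1], [−2, 1]] with P⁻¹ = [[−1, 1], [−2, 3]], and T = P·diag(−3, −1)·P⁻¹.
Then T⁶ = P·diag(729, 1)·P⁻¹ = [[−2187, 1], [−1458, 1]] · [[−1, 1], [−2, 3]] = [[2185, −2184], [1456, −1455]].

[[2185, −2184], [1456, −1455]]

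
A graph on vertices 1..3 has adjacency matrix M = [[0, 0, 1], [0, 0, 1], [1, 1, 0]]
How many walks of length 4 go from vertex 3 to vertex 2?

The number of length-4 walks from vertex 3 to vertex 2 is entry (3,2) of M⁴, where M is the adjacency matrix.
M² = [[1, 1, 0], [1, 1, 0], [0, 0, 2]]
M³ = [[0, 0, 2], [0, 0, 2], [2, 2, 0]]
M⁴ = [[2, 2, 0], [2, 2, 0], [0, 0, 4]]

0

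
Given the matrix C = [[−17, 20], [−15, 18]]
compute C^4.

[[−179, 260], [−195, 276]]

tr C = 1 and det C = −6, so the characteristic polynomial is λ² − (1)λ + (−6) with roots −2 and 3.
Eigenvectors give P = [[−4, 1], [−3, 1]] with P⁻¹ = [[−1, 1], [−3, 4]], and C = P·diag(−2, 3)·P⁻¹.
Then C^4 = P·diag(16, 81)·P⁻¹ = [[−64, 81], [−48, 81]] · [[−1, 1], [−3, 4]] = [[−179, 260], [−195, 276]].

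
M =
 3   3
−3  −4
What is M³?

[[9, 12], [−12, −19]]

M² = [[0, −3], [3, 7]]
M³ = [[9, 12], [−12, −19]]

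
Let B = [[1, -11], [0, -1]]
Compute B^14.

B² = I (check: tr B = 0 and det B = -1), so B^14 = I since 14 is even.

[[1, 0], [0, 1]]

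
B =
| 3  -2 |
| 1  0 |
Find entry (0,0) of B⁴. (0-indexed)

31

tr B = 3 and det B = 2, so the characteristic polynomial is λ² − (3)λ + (2) with roots 2 and 1.
Eigenvectors give P = [[2, 1], [1, 1]] with P⁻¹ = [[1, -1], [-1, 2]], and B = P·diag(2, 1)·P⁻¹.
Then B⁴ = P·diag(16, 1)·P⁻¹ = [[32, 1], [16, 1]] · [[1, -1], [-1, 2]] = [[31, -30], [15, -14]].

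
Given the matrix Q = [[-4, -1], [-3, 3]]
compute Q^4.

Q^2 = [[19, 1], [3, 12]]
Q^3 = [[-79, -16], [-48, 33]]
Q^4 = [[364, 31], [93, 147]]

[[364, 31], [93, 147]]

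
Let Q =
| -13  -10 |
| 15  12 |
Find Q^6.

[[2059, 1330], [-1995, -1266]]

tr Q = -1 and det Q = -6, so the characteristic polynomial is λ² − (-1)λ + (-6) with roots -3 and 2.
Eigenvectors give P = [[-1, 2], [1, -3]] with P⁻¹ = [[-3, -2], [-1, -1]], and Q = P·diag(-3, 2)·P⁻¹.
Then Q^6 = P·diag(729, 64)·P⁻¹ = [[-729, 128], [729, -192]] · [[-3, -2], [-1, -1]] = [[2059, 1330], [-1995, -1266]].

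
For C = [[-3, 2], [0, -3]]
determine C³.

[[-27, 54], [0, -27]]

C² = [[9, -12], [0, 9]]
C³ = [[-27, 54], [0, -27]]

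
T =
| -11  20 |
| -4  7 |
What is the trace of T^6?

730

tr T = -4 and det T = 3, so the characteristic polynomial is λ² − (-4)λ + (3) with roots -1 and -3.
Eigenvectors give P = [[2, 5], [1, 2]] with P⁻¹ = [[-2, 5], [1, -2]], and T = P·diag(-1, -3)·P⁻¹.
Then T^6 = P·diag(1, 729)·P⁻¹ = [[2, 3645], [1, 1458]] · [[-2, 5], [1, -2]] = [[3641, -7280], [1456, -2911]].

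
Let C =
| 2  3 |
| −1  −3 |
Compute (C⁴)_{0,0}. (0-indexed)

C² = [[1, −3], [1, 6]]
C³ = [[5, 12], [−4, −15]]
C⁴ = [[−2, −21], [7, 33]]

−2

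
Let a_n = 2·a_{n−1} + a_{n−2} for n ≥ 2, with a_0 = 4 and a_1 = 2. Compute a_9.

3602

With companion matrix A = [[2, 1], [1, 0]], [a_n, a_{n−1}]ᵀ = A·[a_{n−1}, a_{n−2}]ᵀ, so [a_9, a_8]ᵀ = A^8·[a_1, a_0]ᵀ.
A^8 = [[985, 408], [408, 169]], giving [a_9, a_8]ᵀ = [[3602], [1492]].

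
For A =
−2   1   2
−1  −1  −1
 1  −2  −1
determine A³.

[[−10, 26, 24], [−6, 0, 2], [2, −16, −12]]

A² = [[5, −7, −7], [2, 2, 0], [−1, 5, 5]]
A³ = [[−10, 26, 24], [−6, 0, 2], [2, −16, −12]]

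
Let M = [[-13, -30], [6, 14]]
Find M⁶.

tr M = 1 and det M = -2, so the characteristic polynomial is λ² − (1)λ + (-2) with roots -1 and 2.
Eigenvectors give P = [[-5, 2], [2, -1]] with P⁻¹ = [[-1, -2], [-2, -5]], and M = P·diag(-1, 2)·P⁻¹.
Then M⁶ = P·diag(1, 64)·P⁻¹ = [[-5, 128], [2, -64]] · [[-1, -2], [-2, -5]] = [[-251, -630], [126, 316]].

[[-251, -630], [126, 316]]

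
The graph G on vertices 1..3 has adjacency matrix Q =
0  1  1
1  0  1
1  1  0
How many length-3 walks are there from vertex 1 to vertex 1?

The number of length-3 walks from vertex 1 to vertex 1 is entry (1,1) of Q³, where Q is the adjacency matrix.
Q² = [[2, 1, 1], [1, 2, 1], [1, 1, 2]]
Q³ = [[2, 3, 3], [3, 2, 3], [3, 3, 2]]

2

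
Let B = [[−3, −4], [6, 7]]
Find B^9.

[[−39363, −39364], [59046, 59047]]

tr B = 4 and det B = 3, so the characteristic polynomial is λ² − (4)λ + (3) with roots 1 and 3.
Eigenvectors give P = [[1, −2], [−1, 3]] with P⁻¹ = [[3, 2], [1, 1]], and B = P·diag(1, 3)·P⁻¹.
Then B^9 = P·diag(1, 19683)·P⁻¹ = [[1, −39366], [−1, 59049]] · [[3, 2], [1, 1]] = [[−39363, −39364], [59046, 59047]].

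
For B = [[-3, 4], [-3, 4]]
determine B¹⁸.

B² = B (a projection; rank 1, trace 1), so B¹⁸ = B.

[[-3, 4], [-3, 4]]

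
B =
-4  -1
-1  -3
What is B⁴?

B² = [[17, 7], [7, 10]]
B³ = [[-75, -38], [-38, -37]]
B⁴ = [[338, 189], [189, 149]]

[[338, 189], [189, 149]]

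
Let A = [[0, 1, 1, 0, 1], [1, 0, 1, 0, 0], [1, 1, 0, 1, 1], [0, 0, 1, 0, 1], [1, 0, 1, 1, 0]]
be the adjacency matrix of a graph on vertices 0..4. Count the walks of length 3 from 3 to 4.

5

The number of length-3 walks from vertex 3 to vertex 4 is entry (3,4) of A^3, where A is the adjacency matrix.
A^2 = [[3, 1, 2, 2, 1], [1, 2, 1, 1, 2], [2, 1, 4, 1, 2], [2, 1, 1, 2, 1], [1, 2, 2, 1, 3]]
A^3 = [[4, 5, 7, 3, 7], [5, 2, 6, 3, 3], [7, 6, 6, 6, 7], [3, 3, 6, 2, 5], [7, 3, 7, 5, 4]]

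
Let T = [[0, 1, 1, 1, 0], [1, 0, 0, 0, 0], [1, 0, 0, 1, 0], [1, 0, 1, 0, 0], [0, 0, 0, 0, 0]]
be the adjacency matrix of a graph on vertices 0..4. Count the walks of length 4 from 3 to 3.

7

The number of length-4 walks from vertex 3 to vertex 3 is entry (3,3) of T^4, where T is the adjacency matrix.
T^2 = [[3, 0, 1, 1, 0], [0, 1, 1, 1, 0], [1, 1, 2, 1, 0], [1, 1, 1, 2, 0], [0, 0, 0, 0, 0]]
T^3 = [[2, 3, 4, 4, 0], [3, 0, 1, 1, 0], [4, 1, 2, 3, 0], [4, 1, 3, 2, 0], [0, 0, 0, 0, 0]]
T^4 = [[11, 2, 6, 6, 0], [2, 3, 4, 4, 0], [6, 4, 7, 6, 0], [6, 4, 6, 7, 0], [0, 0, 0, 0, 0]]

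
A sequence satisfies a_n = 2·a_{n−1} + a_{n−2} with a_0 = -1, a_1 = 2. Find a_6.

With companion matrix T = [[2, 1], [1, 0]], [a_n, a_{n−1}]ᵀ = T·[a_{n−1}, a_{n−2}]ᵀ, so [a_6, a_5]ᵀ = T⁵·[a_1, a_0]ᵀ.
T⁵ = [[70, 29], [29, 12]], giving [a_6, a_5]ᵀ = [[111], [46]].

111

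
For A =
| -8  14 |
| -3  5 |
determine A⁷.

[[-890, 1778], [-381, 761]]

tr A = -3 and det A = 2, so the characteristic polynomial is λ² − (-3)λ + (2) with roots -2 and -1.
Eigenvectors give P = [[7, 2], [3, 1]] with P⁻¹ = [[1, -2], [-3, 7]], and A = P·diag(-2, -1)·P⁻¹.
Then A⁷ = P·diag(-128, -1)·P⁻¹ = [[-896, -2], [-384, -1]] · [[1, -2], [-3, 7]] = [[-890, 1778], [-381, 761]].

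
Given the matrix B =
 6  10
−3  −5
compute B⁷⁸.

[[6, 10], [−3, −5]]

B² = B (a projection; rank 1, trace 1), so B⁷⁸ = B.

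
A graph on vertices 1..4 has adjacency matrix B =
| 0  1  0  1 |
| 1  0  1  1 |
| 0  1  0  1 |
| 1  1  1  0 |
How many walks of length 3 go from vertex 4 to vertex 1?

5

The number of length-3 walks from vertex 4 to vertex 1 is entry (4,1) of B³, where B is the adjacency matrix.
B² = [[2, 1, 2, 1], [1, 3, 1, 2], [2, 1, 2, 1], [1, 2, 1, 3]]
B³ = [[2, 5, 2, 5], [5, 4, 5, 5], [2, 5, 2, 5], [5, 5, 5, 4]]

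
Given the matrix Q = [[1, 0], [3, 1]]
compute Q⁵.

[[1, 0], [15, 1]]

Q = I + N where N = [[0, 0], [3, 0]] is strictly lower-triangular, so N² = 0.
(I + N)⁵ = I + 5·N = [[1, 0], [15, 1]].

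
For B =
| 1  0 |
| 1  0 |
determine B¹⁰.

B² = B (a projection; rank 1, trace 1), so B¹⁰ = B.

[[1, 0], [1, 0]]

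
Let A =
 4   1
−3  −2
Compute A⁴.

A² = [[13, 2], [−6, 1]]
A³ = [[46, 9], [−27, −8]]
A⁴ = [[157, 28], [−84, −11]]

[[157, 28], [−84, −11]]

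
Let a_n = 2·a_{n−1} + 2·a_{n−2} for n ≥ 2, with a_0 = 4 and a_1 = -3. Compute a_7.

With companion matrix A = [[2, 2], [1, 0]], [a_n, a_{n−1}]ᵀ = A·[a_{n−1}, a_{n−2}]ᵀ, so [a_7, a_6]ᵀ = A^6·[a_1, a_0]ᵀ.
A^6 = [[328, 240], [120, 88]], giving [a_7, a_6]ᵀ = [[-24], [-8]].

-24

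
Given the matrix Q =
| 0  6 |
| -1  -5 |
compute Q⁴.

tr Q = -5 and det Q = 6, so the characteristic polynomial is λ² − (-5)λ + (6) with roots -3 and -2.
Eigenvectors give P = [[-2, 3], [1, -1]] with P⁻¹ = [[1, 3], [1, 2]], and Q = P·diag(-3, -2)·P⁻¹.
Then Q⁴ = P·diag(81, 16)·P⁻¹ = [[-162, 48], [81, -16]] · [[1, 3], [1, 2]] = [[-114, -390], [65, 211]].

[[-114, -390], [65, 211]]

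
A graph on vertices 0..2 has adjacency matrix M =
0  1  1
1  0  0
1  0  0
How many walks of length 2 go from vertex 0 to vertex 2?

The number of length-2 walks from vertex 0 to vertex 2 is entry (0,2) of M², where M is the adjacency matrix.
M² = [[2, 0, 0], [0, 1, 1], [0, 1, 1]]

0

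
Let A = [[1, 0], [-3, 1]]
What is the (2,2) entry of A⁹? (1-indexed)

A = I + N where N = [[0, 0], [-3, 0]] is strictly lower-triangular, so N² = 0.
(I + N)⁹ = I + 9·N = [[1, 0], [-27, 1]].

1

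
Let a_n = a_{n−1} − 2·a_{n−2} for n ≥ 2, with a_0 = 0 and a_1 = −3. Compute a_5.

3

With companion matrix B = [[1, −2], [1, 0]], [a_n, a_{n−1}]ᵀ = B·[a_{n−1}, a_{n−2}]ᵀ, so [a_5, a_4]ᵀ = B^4·[a_1, a_0]ᵀ.
B^4 = [[−1, 6], [−3, 2]], giving [a_5, a_4]ᵀ = [[3], [9]].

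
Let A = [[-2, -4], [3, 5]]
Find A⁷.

tr A = 3 and det A = 2, so the characteristic polynomial is λ² − (3)λ + (2) with roots 1 and 2.
Eigenvectors give P = [[-4, 1], [3, -1]] with P⁻¹ = [[-1, -1], [-3, -4]], and A = P·diag(1, 2)·P⁻¹.
Then A⁷ = P·diag(1, 128)·P⁻¹ = [[-4, 128], [3, -128]] · [[-1, -1], [-3, -4]] = [[-380, -508], [381, 509]].

[[-380, -508], [381, 509]]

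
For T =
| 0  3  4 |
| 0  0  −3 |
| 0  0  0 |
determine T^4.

T is strictly triangular, hence nilpotent: T^3 = 0, so T^4 = 0.

[[0, 0, 0], [0, 0, 0], [0, 0, 0]]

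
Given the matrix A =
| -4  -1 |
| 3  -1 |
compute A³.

[[-37, -18], [54, 17]]

A² = [[13, 5], [-15, -2]]
A³ = [[-37, -18], [54, 17]]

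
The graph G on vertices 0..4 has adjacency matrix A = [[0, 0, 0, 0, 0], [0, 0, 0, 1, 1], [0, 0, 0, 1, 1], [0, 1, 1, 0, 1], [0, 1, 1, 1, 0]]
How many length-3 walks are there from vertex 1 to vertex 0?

The number of length-3 walks from vertex 1 to vertex 0 is entry (1,0) of A³, where A is the adjacency matrix.
A² = [[0, 0, 0, 0, 0], [0, 2, 2, 1, 1], [0, 2, 2, 1, 1], [0, 1, 1, 3, 2], [0, 1, 1, 2, 3]]
A³ = [[0, 0, 0, 0, 0], [0, 2, 2, 5, 5], [0, 2, 2, 5, 5], [0, 5, 5, 4, 5], [0, 5, 5, 5, 4]]

0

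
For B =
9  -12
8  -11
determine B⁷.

tr B = -2 and det B = -3, so the characteristic polynomial is λ² − (-2)λ + (-3) with roots -3 and 1.
Eigenvectors give P = [[-1, -3], [-1, -2]] with P⁻¹ = [[2, -3], [-1, 1]], and B = P·diag(-3, 1)·P⁻¹.
Then B⁷ = P·diag(-2187, 1)·P⁻¹ = [[2187, -3], [2187, -2]] · [[2, -3], [-1, 1]] = [[4377, -6564], [4376, -6563]].

[[4377, -6564], [4376, -6563]]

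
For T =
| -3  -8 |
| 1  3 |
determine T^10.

[[1, 0], [0, 1]]

T² = I (check: tr T = 0 and det T = -1), so T^10 = I since 10 is even.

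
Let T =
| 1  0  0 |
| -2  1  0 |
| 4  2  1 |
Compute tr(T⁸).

3

T = I + N where N = [[0, 0, 0], [-2, 0, 0], [4, 2, 0]] is strictly lower-triangular, so N³ = 0.
(I + N)⁸ = I + 8·N + 28·N² = [[1, 0, 0], [-16, 1, 0], [-80, 16, 1]].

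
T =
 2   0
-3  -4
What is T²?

[[4, 0], [6, 16]]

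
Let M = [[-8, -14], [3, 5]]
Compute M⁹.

tr M = -3 and det M = 2, so the characteristic polynomial is λ² − (-3)λ + (2) with roots -2 and -1.
Eigenvectors give P = [[7, -2], [-3, 1]] with P⁻¹ = [[1, 2], [3, 7]], and M = P·diag(-2, -1)·P⁻¹.
Then M⁹ = P·diag(-512, -1)·P⁻¹ = [[-3584, 2], [1536, -1]] · [[1, 2], [3, 7]] = [[-3578, -7154], [1533, 3065]].

[[-3578, -7154], [1533, 3065]]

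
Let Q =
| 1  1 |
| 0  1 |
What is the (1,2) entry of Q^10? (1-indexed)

Q = I + N where N = [[0, 1], [0, 0]] is strictly upper-triangular, so N^2 = 0.
(I + N)^10 = I + 10·N = [[1, 10], [0, 1]].

10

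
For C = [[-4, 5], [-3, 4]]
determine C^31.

[[-4, 5], [-3, 4]]

C² = I (check: tr C = 0 and det C = -1), so C^31 = C since 31 is odd.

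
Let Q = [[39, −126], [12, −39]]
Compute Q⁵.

[[3159, −10206], [972, −3159]]

tr Q = 0 and det Q = −9, so the characteristic polynomial is λ² − (0)λ + (−9) with roots 3 and −3.
Eigenvectors give P = [[−7, −3], [−2, −1]] with P⁻¹ = [[−1, 3], [2, −7]], and Q = P·diag(3, −3)·P⁻¹.
Then Q⁵ = P·diag(243, −243)·P⁻¹ = [[−1701, 729], [−486, 243]] · [[−1, 3], [2, −7]] = [[3159, −10206], [972, −3159]].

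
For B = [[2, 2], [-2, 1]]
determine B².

[[0, 6], [-6, -3]]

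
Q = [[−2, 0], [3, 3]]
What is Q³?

Q² = [[4, 0], [3, 9]]
Q³ = [[−8, 0], [21, 27]]

[[−8, 0], [21, 27]]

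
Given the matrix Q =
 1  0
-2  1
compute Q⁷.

[[1, 0], [-14, 1]]

Q = I + N where N = [[0, 0], [-2, 0]] is strictly lower-triangular, so N² = 0.
(I + N)⁷ = I + 7·N = [[1, 0], [-14, 1]].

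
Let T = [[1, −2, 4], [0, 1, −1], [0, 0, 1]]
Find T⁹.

T = I + N where N = [[0, −2, 4], [0, 0, −1], [0, 0, 0]] is strictly upper-triangular, so N³ = 0.
(I + N)⁹ = I + 9·N + 36·N² = [[1, −18, 108], [0, 1, −9], [0, 0, 1]].

[[1, −18, 108], [0, 1, −9], [0, 0, 1]]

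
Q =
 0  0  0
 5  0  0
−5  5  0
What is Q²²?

Q is strictly triangular, hence nilpotent: Q³ = 0, so Q²² = 0.

[[0, 0, 0], [0, 0, 0], [0, 0, 0]]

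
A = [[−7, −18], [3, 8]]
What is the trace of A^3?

tr A = 1 and det A = −2, so the characteristic polynomial is λ² − (1)λ + (−2) with roots −1 and 2.
Eigenvectors give P = [[−3, 2], [1, −1]] with P⁻¹ = [[−1, −2], [−1, −3]], and A = P·diag(−1, 2)·P⁻¹.
Then A^3 = P·diag(−1, 8)·P⁻¹ = [[3, 16], [−1, −8]] · [[−1, −2], [−1, −3]] = [[−19, −54], [9, 26]].

7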